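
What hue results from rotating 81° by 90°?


New hue = (H + rotation) mod 360
New hue = (81 + 90) mod 360
= 171 mod 360
= 171°


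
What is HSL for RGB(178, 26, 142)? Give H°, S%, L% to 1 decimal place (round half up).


Normalize: R'=178/255≈0.6980, G'=26/255≈0.1020, B'=142/255≈0.5569
Max=178/255, Min=26/255, Δ=Max-Min=152/255
L = (Max+Min)/2 = (178+26)/510 = 204/510 = 0.4 → L = 40.0%
L ≤ 0.5 → S = Δ/(Max+Min) = 152/(178+26) = 152/204 = 0.74509… → S = 74.5%
(the 1/255 factors cancel in S and H, so raw channel differences can be used)
Max is R' → H = 60 × (((G-B)/Δ) mod 6) = 60 × (((26-142)/152) mod 6)
  (-116)/152 = -0.7631…; negative, so add 6 → 5.2368…
  H = 60 × 5.2368… = 314.210…° → H = 314.2°
= HSL(314.2°, 74.5%, 40.0%)


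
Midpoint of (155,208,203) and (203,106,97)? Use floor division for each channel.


Midpoint: each channel = ⌊(C₁+C₂)/2⌋
R: ⌊(155+203)/2⌋ = 179
G: ⌊(208+106)/2⌋ = 157
B: ⌊(203+97)/2⌋ = 150
= RGB(179, 157, 150)


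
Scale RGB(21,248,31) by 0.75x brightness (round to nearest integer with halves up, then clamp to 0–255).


Multiply each channel by 0.75, round half up, clamp to [0, 255]
R: 21×0.75 = 15.75 → round → 16
G: 248×0.75 = 186
B: 31×0.75 = 23.25 → round → 23
= RGB(16, 186, 23)


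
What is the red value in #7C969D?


Color: #7C969D
R = 7C = 124
G = 96 = 150
B = 9D = 157
Red = 124


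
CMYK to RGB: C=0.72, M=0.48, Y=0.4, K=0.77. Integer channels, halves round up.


R = 255 × (1-C) × (1-K) = 255 × 0.28 × 0.23 = 16.422 → 16
G = 255 × (1-M) × (1-K) = 255 × 0.52 × 0.23 = 30.498 → 30
B = 255 × (1-Y) × (1-K) = 255 × 0.60 × 0.23 = 35.19 → 35
= RGB(16, 30, 35)


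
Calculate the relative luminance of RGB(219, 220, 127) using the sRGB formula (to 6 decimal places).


Linearize each channel (sRGB transfer function): c = v/255; c_lin = c/12.92 if c ≤ 0.04045, else ((c+0.055)/1.055)^2.4
  R: 219/255 ≈ 0.858824 > 0.04045 → ((0.858824+0.055)/1.055)^2.4 ≈ 0.708376
  G: 220/255 ≈ 0.862745 > 0.04045 → ((0.862745+0.055)/1.055)^2.4 ≈ 0.715694
  B: 127/255 ≈ 0.498039 > 0.04045 → ((0.498039+0.055)/1.055)^2.4 ≈ 0.212231
R_lin = 0.708376, G_lin = 0.715694, B_lin = 0.212231
L = 0.2126×R + 0.7152×G + 0.0722×B
L = 0.2126×0.708376 + 0.7152×0.715694 + 0.0722×0.212231
L ≈ 0.677788


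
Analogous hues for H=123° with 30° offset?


Base hue: 123°
Left analog: (123 - 30) mod 360 = 93°
Right analog: (123 + 30) mod 360 = 153°
Analogous hues = 93° and 153°


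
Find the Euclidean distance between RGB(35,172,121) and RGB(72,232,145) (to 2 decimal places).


d = √[(R₁-R₂)² + (G₁-G₂)² + (B₁-B₂)²]
d = √[(35-72)² + (172-232)² + (121-145)²]
d = √[1369 + 3600 + 576]
d = √5545
d ≈ 74.46


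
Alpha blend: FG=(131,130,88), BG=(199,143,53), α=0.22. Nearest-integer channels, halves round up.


C = α×F + (1-α)×B, with 1-α = 0.78
R: 0.22×131 + 0.78×199 = 28.82 + 155.22 = 184.04 → 184
G: 0.22×130 + 0.78×143 = 28.60 + 111.54 = 140.14 → 140
B: 0.22×88 + 0.78×53 = 19.36 + 41.34 = 60.70 → 61
= RGB(184, 140, 61)


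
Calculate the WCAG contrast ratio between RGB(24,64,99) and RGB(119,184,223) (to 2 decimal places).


Linearize each sRGB channel c=v/255: c/12.92 if c ≤ 0.04045 else ((c+0.055)/1.055)^2.4
L = 0.2126×R_lin + 0.7152×G_lin + 0.0722×B_lin
Color 1 (24,64,99):
  R=24: 24/255≈0.0941 > 0.04045 → ((0.0941+0.055)/1.055)^2.4 ≈ 0.00913
  G=64: 64/255≈0.2510 > 0.04045 → ((0.2510+0.055)/1.055)^2.4 ≈ 0.05127
  B=99: 99/255≈0.3882 > 0.04045 → ((0.3882+0.055)/1.055)^2.4 ≈ 0.12477
  L1 = 0.2126×0.00913 + 0.7152×0.05127 + 0.0722×0.12477 ≈ 0.04762
Color 2 (119,184,223):
  R=119: 119/255≈0.4667 > 0.04045 → ((0.4667+0.055)/1.055)^2.4 ≈ 0.18447
  G=184: 184/255≈0.7216 > 0.04045 → ((0.7216+0.055)/1.055)^2.4 ≈ 0.47932
  B=223: 223/255≈0.8745 > 0.04045 → ((0.8745+0.055)/1.055)^2.4 ≈ 0.73791
  L2 = 0.2126×0.18447 + 0.7152×0.47932 + 0.0722×0.73791 ≈ 0.43531
Lighter = 0.43531, Darker = 0.04762
Ratio = (L_lighter + 0.05) / (L_darker + 0.05)
Ratio = (0.43531 + 0.05) / (0.04762 + 0.05) = 0.48531 / 0.09762 ≈ 4.9715
Ratio ≈ 4.97:1


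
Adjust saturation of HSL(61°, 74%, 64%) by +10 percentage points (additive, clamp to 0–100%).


Original S = 74%
Adjustment = +10 percentage points
New S = 74 + (10) = 84
Clamp to [0, 100] → 84
= HSL(61°, 84%, 64%)


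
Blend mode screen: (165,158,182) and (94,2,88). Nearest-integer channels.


Screen: C = 255 - (255-A)×(255-B)/255, rounded to nearest integer
R: 255 - (255-165)×(255-94)/255 = 255 - 14490/255 ≈ 255 - 56.824 = 198.176 → 198
G: 255 - (255-158)×(255-2)/255 = 255 - 24541/255 ≈ 255 - 96.239 = 158.761 → 159
B: 255 - (255-182)×(255-88)/255 = 255 - 12191/255 ≈ 255 - 47.808 = 207.192 → 207
= RGB(198, 159, 207)


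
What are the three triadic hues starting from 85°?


Triadic: equally spaced at 120° intervals
H1 = 85°
H2 = (85 + 120) mod 360 = 205°
H3 = (85 + 240) mod 360 = 325°
Triadic = 85°, 205°, 325°


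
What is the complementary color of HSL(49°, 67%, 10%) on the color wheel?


Complement = opposite side of color wheel = hue + 180°
H' = (49 + 180) mod 360 = 229°
S and L unchanged.
= HSL(229°, 67%, 10%)


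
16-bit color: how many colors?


Colors = 2^bits = 2^16
= 65,536 colors


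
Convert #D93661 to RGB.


D9 → 217 (R)
36 → 54 (G)
61 → 97 (B)
= RGB(217, 54, 97)


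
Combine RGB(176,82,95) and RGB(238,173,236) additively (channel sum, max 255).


Additive: each channel = min(255, C₁+C₂)
R: 176+238 = 414 → 255
G: 82+173 = 255 → 255
B: 95+236 = 331 → 255
= RGB(255, 255, 255)


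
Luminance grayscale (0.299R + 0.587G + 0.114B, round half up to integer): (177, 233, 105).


Gray = 0.299×R + 0.587×G + 0.114×B
Gray = 0.299×177 + 0.587×233 + 0.114×105
Gray = 52.923 + 136.771 + 11.970
Gray = 201.664 → round half up → 202
Gray = 202


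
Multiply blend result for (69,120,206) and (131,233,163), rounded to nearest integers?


Multiply: C = A×B/255, rounded to nearest integer
R: 69×131/255 = 9039/255 ≈ 35.447 → 35
G: 120×233/255 = 27960/255 ≈ 109.647 → 110
B: 206×163/255 = 33578/255 ≈ 131.678 → 132
= RGB(35, 110, 132)


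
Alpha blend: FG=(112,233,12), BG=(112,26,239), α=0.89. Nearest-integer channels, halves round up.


C = α×F + (1-α)×B, with 1-α = 0.11
R: 0.89×112 + 0.11×112 = 99.68 + 12.32 = 112.00 → 112
G: 0.89×233 + 0.11×26 = 207.37 + 2.86 = 210.23 → 210
B: 0.89×12 + 0.11×239 = 10.68 + 26.29 = 36.97 → 37
= RGB(112, 210, 37)


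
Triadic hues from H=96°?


Triadic: equally spaced at 120° intervals
H1 = 96°
H2 = (96 + 120) mod 360 = 216°
H3 = (96 + 240) mod 360 = 336°
Triadic = 96°, 216°, 336°


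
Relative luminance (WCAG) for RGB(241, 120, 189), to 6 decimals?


Linearize each channel (sRGB transfer function): c = v/255; c_lin = c/12.92 if c ≤ 0.04045, else ((c+0.055)/1.055)^2.4
  R: 241/255 ≈ 0.945098 > 0.04045 → ((0.945098+0.055)/1.055)^2.4 ≈ 0.879622
  G: 120/255 ≈ 0.470588 > 0.04045 → ((0.470588+0.055)/1.055)^2.4 ≈ 0.187821
  B: 189/255 ≈ 0.741176 > 0.04045 → ((0.741176+0.055)/1.055)^2.4 ≈ 0.508881
R_lin = 0.879622, G_lin = 0.187821, B_lin = 0.508881
L = 0.2126×R + 0.7152×G + 0.0722×B
L = 0.2126×0.879622 + 0.7152×0.187821 + 0.0722×0.508881
L ≈ 0.358078


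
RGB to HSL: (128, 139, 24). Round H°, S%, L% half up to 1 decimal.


Normalize: R'=128/255≈0.5020, G'=139/255≈0.5451, B'=24/255≈0.0941
Max=139/255, Min=24/255, Δ=Max-Min=115/255
L = (Max+Min)/2 = (139+24)/510 = 163/510 = 0.31960… → L = 32.0%
L ≤ 0.5 → S = Δ/(Max+Min) = 115/(139+24) = 115/163 = 0.70552… → S = 70.6%
(the 1/255 factors cancel in S and H, so raw channel differences can be used)
Max is G' → H = 60 × ((B-R)/Δ + 2) = 60 × ((24-128)/115 + 2)
  -104/115 + 2 = -0.9043… + 2 = 1.0956…
  H = 60 × 1.0956… = 65.739…° → H = 65.7°
= HSL(65.7°, 70.6%, 32.0%)


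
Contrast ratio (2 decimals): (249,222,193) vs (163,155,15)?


Linearize each sRGB channel c=v/255: c/12.92 if c ≤ 0.04045 else ((c+0.055)/1.055)^2.4
L = 0.2126×R_lin + 0.7152×G_lin + 0.0722×B_lin
Color 1 (249,222,193):
  R=249: 249/255≈0.9765 > 0.04045 → ((0.9765+0.055)/1.055)^2.4 ≈ 0.94731
  G=222: 222/255≈0.8706 > 0.04045 → ((0.8706+0.055)/1.055)^2.4 ≈ 0.73046
  B=193: 193/255≈0.7569 > 0.04045 → ((0.7569+0.055)/1.055)^2.4 ≈ 0.53328
  L1 = 0.2126×0.94731 + 0.7152×0.73046 + 0.0722×0.53328 ≈ 0.76233
Color 2 (163,155,15):
  R=163: 163/255≈0.6392 > 0.04045 → ((0.6392+0.055)/1.055)^2.4 ≈ 0.36625
  G=155: 155/255≈0.6078 > 0.04045 → ((0.6078+0.055)/1.055)^2.4 ≈ 0.32778
  B=15: 15/255≈0.0588 > 0.04045 → ((0.0588+0.055)/1.055)^2.4 ≈ 0.00478
  L2 = 0.2126×0.36625 + 0.7152×0.32778 + 0.0722×0.00478 ≈ 0.31264
Lighter = 0.76233, Darker = 0.31264
Ratio = (L_lighter + 0.05) / (L_darker + 0.05)
Ratio = (0.76233 + 0.05) / (0.31264 + 0.05) = 0.81233 / 0.36264 ≈ 2.2401
Ratio ≈ 2.24:1


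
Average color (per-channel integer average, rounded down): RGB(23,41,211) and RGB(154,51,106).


Midpoint: each channel = ⌊(C₁+C₂)/2⌋
R: ⌊(23+154)/2⌋ = 88
G: ⌊(41+51)/2⌋ = 46
B: ⌊(211+106)/2⌋ = 158
= RGB(88, 46, 158)


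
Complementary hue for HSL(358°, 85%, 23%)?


Complement = opposite side of color wheel = hue + 180°
H' = (358 + 180) mod 360 = 178°
S and L unchanged.
= HSL(178°, 85%, 23%)


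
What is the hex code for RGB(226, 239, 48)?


R = 226 → E2 (hex)
G = 239 → EF (hex)
B = 48 → 30 (hex)
Hex = #E2EF30


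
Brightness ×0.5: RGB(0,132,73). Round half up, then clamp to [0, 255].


Multiply each channel by 0.5, round half up, clamp to [0, 255]
R: 0×0.5 = 0
G: 132×0.5 = 66
B: 73×0.5 = 36.5 → round → 37
= RGB(0, 66, 37)


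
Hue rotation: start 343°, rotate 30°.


New hue = (H + rotation) mod 360
New hue = (343 + 30) mod 360
= 373 mod 360
= 13°


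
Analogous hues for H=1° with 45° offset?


Base hue: 1°
Left analog: (1 - 45) mod 360 = 316°
Right analog: (1 + 45) mod 360 = 46°
Analogous hues = 316° and 46°


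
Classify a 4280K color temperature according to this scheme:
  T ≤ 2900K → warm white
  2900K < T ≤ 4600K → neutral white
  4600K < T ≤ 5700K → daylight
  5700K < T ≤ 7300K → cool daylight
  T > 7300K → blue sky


Temperature: 4280K
2900K < 4280K ≤ 4600K → neutral white
Classification: neutral white


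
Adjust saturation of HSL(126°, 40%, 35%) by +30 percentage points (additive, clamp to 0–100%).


Original S = 40%
Adjustment = +30 percentage points
New S = 40 + (30) = 70
Clamp to [0, 100] → 70
= HSL(126°, 70%, 35%)


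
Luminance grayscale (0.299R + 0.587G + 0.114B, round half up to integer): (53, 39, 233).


Gray = 0.299×R + 0.587×G + 0.114×B
Gray = 0.299×53 + 0.587×39 + 0.114×233
Gray = 15.847 + 22.893 + 26.562
Gray = 65.302 → round half up → 65
Gray = 65


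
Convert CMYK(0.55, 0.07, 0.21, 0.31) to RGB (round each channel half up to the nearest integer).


R = 255 × (1-C) × (1-K) = 255 × 0.45 × 0.69 = 79.1775 → 79
G = 255 × (1-M) × (1-K) = 255 × 0.93 × 0.69 = 163.6335 → 164
B = 255 × (1-Y) × (1-K) = 255 × 0.79 × 0.69 = 139.0005 → 139
= RGB(79, 164, 139)


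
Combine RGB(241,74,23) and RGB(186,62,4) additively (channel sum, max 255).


Additive: each channel = min(255, C₁+C₂)
R: 241+186 = 427 → 255
G: 74+62 = 136 → 136
B: 23+4 = 27 → 27
= RGB(255, 136, 27)


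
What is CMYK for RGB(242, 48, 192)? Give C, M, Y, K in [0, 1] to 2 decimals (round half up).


R'=242/255≈0.9490, G'=48/255≈0.1882, B'=192/255≈0.7529
K = 1 - max(R',G',B') = 1 - 242/255 = 13/255 = 0.05098… → 0.05
(1-R'-K)/(1-K) simplifies to (max-R)/max with max = 242:
C = (242-242)/242 = 0/242 = 0 → 0.00
M = (242-48)/242 = 194/242 = 0.80165… → 0.80
Y = (242-192)/242 = 50/242 = 0.20661… → 0.21
= CMYK(0.00, 0.80, 0.21, 0.05)


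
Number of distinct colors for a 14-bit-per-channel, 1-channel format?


Total bits = 14 bits/channel × 1 channels = 14 bits
Distinct colors = 2^14
= 16,384 colors


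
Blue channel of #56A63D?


Color: #56A63D
R = 56 = 86
G = A6 = 166
B = 3D = 61
Blue = 61


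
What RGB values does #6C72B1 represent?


6C → 108 (R)
72 → 114 (G)
B1 → 177 (B)
= RGB(108, 114, 177)


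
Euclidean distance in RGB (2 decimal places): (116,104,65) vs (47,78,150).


d = √[(R₁-R₂)² + (G₁-G₂)² + (B₁-B₂)²]
d = √[(116-47)² + (104-78)² + (65-150)²]
d = √[4761 + 676 + 7225]
d = √12662
d ≈ 112.53


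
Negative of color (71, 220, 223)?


Invert: (255-R, 255-G, 255-B)
R: 255-71 = 184
G: 255-220 = 35
B: 255-223 = 32
= RGB(184, 35, 32)


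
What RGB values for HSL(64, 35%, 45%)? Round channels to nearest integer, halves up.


H=64°, S=0.35, L=0.45
C = (1-|2L-1|)×S = (1-|-0.10|)×0.35 = 0.315
H' = H/60 = 64/60 ≈ 1.0667; X = C×(1-|H' mod 2 - 1|) = 0.294
m = L - C/2 = 0.45 - 0.1575 = 0.2925
Sector ⌊H'⌋ = 1 → (R',G',B') = (0.294, 0.315, 0.0)
RGB = ((R'+m)×255, (G'+m)×255, (B'+m)×255) = (149.5575, 154.9125, 74.5875)
Round half up → RGB(150, 155, 75)


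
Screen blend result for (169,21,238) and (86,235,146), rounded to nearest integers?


Screen: C = 255 - (255-A)×(255-B)/255, rounded to nearest integer
R: 255 - (255-169)×(255-86)/255 = 255 - 14534/255 ≈ 255 - 56.996 = 198.004 → 198
G: 255 - (255-21)×(255-235)/255 = 255 - 4680/255 ≈ 255 - 18.353 = 236.647 → 237
B: 255 - (255-238)×(255-146)/255 = 255 - 1853/255 ≈ 255 - 7.267 = 247.733 → 248
= RGB(198, 237, 248)


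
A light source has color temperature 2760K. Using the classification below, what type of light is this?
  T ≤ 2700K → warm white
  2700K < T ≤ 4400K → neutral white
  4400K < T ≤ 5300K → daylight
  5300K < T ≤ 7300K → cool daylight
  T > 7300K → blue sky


Temperature: 2760K
2700K < 2760K ≤ 4400K → neutral white
Classification: neutral white


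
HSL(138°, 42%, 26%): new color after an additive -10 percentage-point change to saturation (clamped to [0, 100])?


Original S = 42%
Adjustment = -10 percentage points
New S = 42 + (-10) = 32
Clamp to [0, 100] → 32
= HSL(138°, 32%, 26%)


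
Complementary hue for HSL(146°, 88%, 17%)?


Complement = opposite side of color wheel = hue + 180°
H' = (146 + 180) mod 360 = 326°
S and L unchanged.
= HSL(326°, 88%, 17%)


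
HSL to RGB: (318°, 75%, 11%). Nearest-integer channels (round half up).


H=318°, S=0.75, L=0.11
C = (1-|2L-1|)×S = (1-|-0.78|)×0.75 = 0.165
H' = H/60 = 318/60 ≈ 5.3000; X = C×(1-|H' mod 2 - 1|) = 0.1155
m = L - C/2 = 0.11 - 0.0825 = 0.0275
Sector ⌊H'⌋ = 5 → (R',G',B') = (0.165, 0.0, 0.1155)
RGB = ((R'+m)×255, (G'+m)×255, (B'+m)×255) = (49.0875, 7.0125, 36.465)
Round half up → RGB(49, 7, 36)


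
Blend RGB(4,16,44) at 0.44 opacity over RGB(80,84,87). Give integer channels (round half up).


C = α×F + (1-α)×B, with 1-α = 0.56
R: 0.44×4 + 0.56×80 = 1.76 + 44.80 = 46.56 → 47
G: 0.44×16 + 0.56×84 = 7.04 + 47.04 = 54.08 → 54
B: 0.44×44 + 0.56×87 = 19.36 + 48.72 = 68.08 → 68
= RGB(47, 54, 68)


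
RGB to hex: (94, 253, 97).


R = 94 → 5E (hex)
G = 253 → FD (hex)
B = 97 → 61 (hex)
Hex = #5EFD61


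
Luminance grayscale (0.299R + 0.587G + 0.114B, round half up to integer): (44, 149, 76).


Gray = 0.299×R + 0.587×G + 0.114×B
Gray = 0.299×44 + 0.587×149 + 0.114×76
Gray = 13.156 + 87.463 + 8.664
Gray = 109.283 → round half up → 109
Gray = 109


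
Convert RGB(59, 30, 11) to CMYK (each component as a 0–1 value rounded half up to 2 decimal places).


R'=59/255≈0.2314, G'=30/255≈0.1176, B'=11/255≈0.0431
K = 1 - max(R',G',B') = 1 - 59/255 = 196/255 = 0.76862… → 0.77
(1-R'-K)/(1-K) simplifies to (max-R)/max with max = 59:
C = (59-59)/59 = 0/59 = 0 → 0.00
M = (59-30)/59 = 29/59 = 0.49152… → 0.49
Y = (59-11)/59 = 48/59 = 0.81355… → 0.81
= CMYK(0.00, 0.49, 0.81, 0.77)


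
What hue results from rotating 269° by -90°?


New hue = (H + rotation) mod 360
New hue = (269 -90) mod 360
= 179 mod 360
= 179°


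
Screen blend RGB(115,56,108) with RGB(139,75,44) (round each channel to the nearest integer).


Screen: C = 255 - (255-A)×(255-B)/255, rounded to nearest integer
R: 255 - (255-115)×(255-139)/255 = 255 - 16240/255 ≈ 255 - 63.686 = 191.314 → 191
G: 255 - (255-56)×(255-75)/255 = 255 - 35820/255 ≈ 255 - 140.471 = 114.529 → 115
B: 255 - (255-108)×(255-44)/255 = 255 - 31017/255 ≈ 255 - 121.635 = 133.365 → 133
= RGB(191, 115, 133)


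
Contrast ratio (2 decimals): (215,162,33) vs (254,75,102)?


Linearize each sRGB channel c=v/255: c/12.92 if c ≤ 0.04045 else ((c+0.055)/1.055)^2.4
L = 0.2126×R_lin + 0.7152×G_lin + 0.0722×B_lin
Color 1 (215,162,33):
  R=215: 215/255≈0.8431 > 0.04045 → ((0.8431+0.055)/1.055)^2.4 ≈ 0.67954
  G=162: 162/255≈0.6353 > 0.04045 → ((0.6353+0.055)/1.055)^2.4 ≈ 0.36131
  B=33: 33/255≈0.1294 > 0.04045 → ((0.1294+0.055)/1.055)^2.4 ≈ 0.01521
  L1 = 0.2126×0.67954 + 0.7152×0.36131 + 0.0722×0.01521 ≈ 0.40398
Color 2 (254,75,102):
  R=254: 254/255≈0.9961 > 0.04045 → ((0.9961+0.055)/1.055)^2.4 ≈ 0.99110
  G=75: 75/255≈0.2941 > 0.04045 → ((0.2941+0.055)/1.055)^2.4 ≈ 0.07036
  B=102: 102/255≈0.4000 > 0.04045 → ((0.4000+0.055)/1.055)^2.4 ≈ 0.13287
  L2 = 0.2126×0.99110 + 0.7152×0.07036 + 0.0722×0.13287 ≈ 0.27062
Lighter = 0.40398, Darker = 0.27062
Ratio = (L_lighter + 0.05) / (L_darker + 0.05)
Ratio = (0.40398 + 0.05) / (0.27062 + 0.05) = 0.45398 / 0.32062 ≈ 1.4159
Ratio ≈ 1.42:1


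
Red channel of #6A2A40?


Color: #6A2A40
R = 6A = 106
G = 2A = 42
B = 40 = 64
Red = 106


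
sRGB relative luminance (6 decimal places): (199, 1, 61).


Linearize each channel (sRGB transfer function): c = v/255; c_lin = c/12.92 if c ≤ 0.04045, else ((c+0.055)/1.055)^2.4
  R: 199/255 ≈ 0.780392 > 0.04045 → ((0.780392+0.055)/1.055)^2.4 ≈ 0.571125
  G: 1/255 ≈ 0.003922 ≤ 0.04045 → 0.003922/12.92 ≈ 0.000304
  B: 61/255 ≈ 0.239216 > 0.04045 → ((0.239216+0.055)/1.055)^2.4 ≈ 0.046665
R_lin = 0.571125, G_lin = 0.000304, B_lin = 0.046665
L = 0.2126×R + 0.7152×G + 0.0722×B
L = 0.2126×0.571125 + 0.7152×0.000304 + 0.0722×0.046665
L ≈ 0.125007


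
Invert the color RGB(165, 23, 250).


Invert: (255-R, 255-G, 255-B)
R: 255-165 = 90
G: 255-23 = 232
B: 255-250 = 5
= RGB(90, 232, 5)


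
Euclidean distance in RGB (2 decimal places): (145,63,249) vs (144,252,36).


d = √[(R₁-R₂)² + (G₁-G₂)² + (B₁-B₂)²]
d = √[(145-144)² + (63-252)² + (249-36)²]
d = √[1 + 35721 + 45369]
d = √81091
d ≈ 284.76


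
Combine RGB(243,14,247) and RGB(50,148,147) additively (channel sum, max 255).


Additive: each channel = min(255, C₁+C₂)
R: 243+50 = 293 → 255
G: 14+148 = 162 → 162
B: 247+147 = 394 → 255
= RGB(255, 162, 255)


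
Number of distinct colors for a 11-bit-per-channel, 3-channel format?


Total bits = 11 bits/channel × 3 channels = 33 bits
Distinct colors = 2^33
= 8,589,934,592 colors


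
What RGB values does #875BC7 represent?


87 → 135 (R)
5B → 91 (G)
C7 → 199 (B)
= RGB(135, 91, 199)


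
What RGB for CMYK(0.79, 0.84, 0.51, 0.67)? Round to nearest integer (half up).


R = 255 × (1-C) × (1-K) = 255 × 0.21 × 0.33 = 17.6715 → 18
G = 255 × (1-M) × (1-K) = 255 × 0.16 × 0.33 = 13.464 → 13
B = 255 × (1-Y) × (1-K) = 255 × 0.49 × 0.33 = 41.2335 → 41
= RGB(18, 13, 41)


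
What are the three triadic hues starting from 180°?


Triadic: equally spaced at 120° intervals
H1 = 180°
H2 = (180 + 120) mod 360 = 300°
H3 = (180 + 240) mod 360 = 60°
Triadic = 180°, 300°, 60°


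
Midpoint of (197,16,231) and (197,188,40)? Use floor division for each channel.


Midpoint: each channel = ⌊(C₁+C₂)/2⌋
R: ⌊(197+197)/2⌋ = 197
G: ⌊(16+188)/2⌋ = 102
B: ⌊(231+40)/2⌋ = 135
= RGB(197, 102, 135)


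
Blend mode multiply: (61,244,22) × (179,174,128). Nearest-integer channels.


Multiply: C = A×B/255, rounded to nearest integer
R: 61×179/255 = 10919/255 ≈ 42.820 → 43
G: 244×174/255 = 42456/255 ≈ 166.494 → 166
B: 22×128/255 = 2816/255 ≈ 11.043 → 11
= RGB(43, 166, 11)


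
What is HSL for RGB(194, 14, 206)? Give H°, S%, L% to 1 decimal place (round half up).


Normalize: R'=194/255≈0.7608, G'=14/255≈0.0549, B'=206/255≈0.8078
Max=206/255, Min=14/255, Δ=Max-Min=192/255
L = (Max+Min)/2 = (206+14)/510 = 220/510 = 0.43137… → L = 43.1%
L ≤ 0.5 → S = Δ/(Max+Min) = 192/(206+14) = 192/220 = 0.87272… → S = 87.3%
(the 1/255 factors cancel in S and H, so raw channel differences can be used)
Max is B' → H = 60 × ((R-G)/Δ + 4) = 60 × ((194-14)/192 + 4)
  180/192 + 4 = 0.9375 + 4 = 4.9375
  H = 60 × 4.9375 = 296.25° → H = 296.3°
= HSL(296.3°, 87.3%, 43.1%)


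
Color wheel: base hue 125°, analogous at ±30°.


Base hue: 125°
Left analog: (125 - 30) mod 360 = 95°
Right analog: (125 + 30) mod 360 = 155°
Analogous hues = 95° and 155°


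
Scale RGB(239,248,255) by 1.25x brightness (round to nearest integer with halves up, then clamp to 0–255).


Multiply each channel by 1.25, round half up, clamp to [0, 255]
R: 239×1.25 = 298.75 → round → 299 → clamp → 255
G: 248×1.25 = 310 → clamp → 255
B: 255×1.25 = 318.75 → round → 319 → clamp → 255
= RGB(255, 255, 255)


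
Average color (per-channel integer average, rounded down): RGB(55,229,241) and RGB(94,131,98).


Midpoint: each channel = ⌊(C₁+C₂)/2⌋
R: ⌊(55+94)/2⌋ = 74
G: ⌊(229+131)/2⌋ = 180
B: ⌊(241+98)/2⌋ = 169
= RGB(74, 180, 169)


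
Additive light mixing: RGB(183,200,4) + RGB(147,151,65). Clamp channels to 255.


Additive: each channel = min(255, C₁+C₂)
R: 183+147 = 330 → 255
G: 200+151 = 351 → 255
B: 4+65 = 69 → 69
= RGB(255, 255, 69)


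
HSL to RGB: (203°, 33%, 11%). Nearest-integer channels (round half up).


H=203°, S=0.33, L=0.11
C = (1-|2L-1|)×S = (1-|-0.78|)×0.33 = 0.0726
H' = H/60 = 203/60 ≈ 3.3833; X = C×(1-|H' mod 2 - 1|) = 0.04477
m = L - C/2 = 0.11 - 0.0363 = 0.0737
Sector ⌊H'⌋ = 3 → (R',G',B') = (0.0, 0.04477, 0.0726)
RGB = ((R'+m)×255, (G'+m)×255, (B'+m)×255) = (18.7935, 30.20985, 37.3065)
Round half up → RGB(19, 30, 37)


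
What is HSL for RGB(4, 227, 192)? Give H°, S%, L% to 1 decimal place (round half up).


Normalize: R'=4/255≈0.0157, G'=227/255≈0.8902, B'=192/255≈0.7529
Max=227/255, Min=4/255, Δ=Max-Min=223/255
L = (Max+Min)/2 = (227+4)/510 = 231/510 = 0.45294… → L = 45.3%
L ≤ 0.5 → S = Δ/(Max+Min) = 223/(227+4) = 223/231 = 0.96536… → S = 96.5%
(the 1/255 factors cancel in S and H, so raw channel differences can be used)
Max is G' → H = 60 × ((B-R)/Δ + 2) = 60 × ((192-4)/223 + 2)
  188/223 + 2 = 0.8430… + 2 = 2.8430…
  H = 60 × 2.8430… = 170.582…° → H = 170.6°
= HSL(170.6°, 96.5%, 45.3%)


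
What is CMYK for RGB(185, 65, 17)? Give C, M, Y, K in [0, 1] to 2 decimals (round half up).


R'=185/255≈0.7255, G'=65/255≈0.2549, B'=17/255≈0.0667
K = 1 - max(R',G',B') = 1 - 185/255 = 70/255 = 0.27450… → 0.27
(1-R'-K)/(1-K) simplifies to (max-R)/max with max = 185:
C = (185-185)/185 = 0/185 = 0 → 0.00
M = (185-65)/185 = 120/185 = 0.64864… → 0.65
Y = (185-17)/185 = 168/185 = 0.90810… → 0.91
= CMYK(0.00, 0.65, 0.91, 0.27)


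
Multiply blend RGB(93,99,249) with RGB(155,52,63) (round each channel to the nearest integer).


Multiply: C = A×B/255, rounded to nearest integer
R: 93×155/255 = 14415/255 ≈ 56.529 → 57
G: 99×52/255 = 5148/255 ≈ 20.188 → 20
B: 249×63/255 = 15687/255 ≈ 61.518 → 62
= RGB(57, 20, 62)


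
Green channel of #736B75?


Color: #736B75
R = 73 = 115
G = 6B = 107
B = 75 = 117
Green = 107


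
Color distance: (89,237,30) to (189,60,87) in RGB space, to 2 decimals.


d = √[(R₁-R₂)² + (G₁-G₂)² + (B₁-B₂)²]
d = √[(89-189)² + (237-60)² + (30-87)²]
d = √[10000 + 31329 + 3249]
d = √44578
d ≈ 211.14


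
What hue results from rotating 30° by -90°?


New hue = (H + rotation) mod 360
New hue = (30 -90) mod 360
= -60 mod 360
= 300°


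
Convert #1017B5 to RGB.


10 → 16 (R)
17 → 23 (G)
B5 → 181 (B)
= RGB(16, 23, 181)


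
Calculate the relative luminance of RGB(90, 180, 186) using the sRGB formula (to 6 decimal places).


Linearize each channel (sRGB transfer function): c = v/255; c_lin = c/12.92 if c ≤ 0.04045, else ((c+0.055)/1.055)^2.4
  R: 90/255 ≈ 0.352941 > 0.04045 → ((0.352941+0.055)/1.055)^2.4 ≈ 0.102242
  G: 180/255 ≈ 0.705882 > 0.04045 → ((0.705882+0.055)/1.055)^2.4 ≈ 0.456411
  B: 186/255 ≈ 0.729412 > 0.04045 → ((0.729412+0.055)/1.055)^2.4 ≈ 0.491021
R_lin = 0.102242, G_lin = 0.456411, B_lin = 0.491021
L = 0.2126×R + 0.7152×G + 0.0722×B
L = 0.2126×0.102242 + 0.7152×0.456411 + 0.0722×0.491021
L ≈ 0.383613


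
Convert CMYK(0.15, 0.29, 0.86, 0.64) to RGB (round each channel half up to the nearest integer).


R = 255 × (1-C) × (1-K) = 255 × 0.85 × 0.36 = 78.03 → 78
G = 255 × (1-M) × (1-K) = 255 × 0.71 × 0.36 = 65.178 → 65
B = 255 × (1-Y) × (1-K) = 255 × 0.14 × 0.36 = 12.852 → 13
= RGB(78, 65, 13)


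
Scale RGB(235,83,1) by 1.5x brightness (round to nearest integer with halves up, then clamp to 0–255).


Multiply each channel by 1.5, round half up, clamp to [0, 255]
R: 235×1.5 = 352.5 → round → 353 → clamp → 255
G: 83×1.5 = 124.5 → round → 125
B: 1×1.5 = 1.5 → round → 2
= RGB(255, 125, 2)


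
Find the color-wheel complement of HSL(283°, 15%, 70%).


Complement = opposite side of color wheel = hue + 180°
H' = (283 + 180) mod 360 = 103°
S and L unchanged.
= HSL(103°, 15%, 70%)


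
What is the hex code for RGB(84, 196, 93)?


R = 84 → 54 (hex)
G = 196 → C4 (hex)
B = 93 → 5D (hex)
Hex = #54C45D


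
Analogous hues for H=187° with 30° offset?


Base hue: 187°
Left analog: (187 - 30) mod 360 = 157°
Right analog: (187 + 30) mod 360 = 217°
Analogous hues = 157° and 217°


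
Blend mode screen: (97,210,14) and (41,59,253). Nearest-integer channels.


Screen: C = 255 - (255-A)×(255-B)/255, rounded to nearest integer
R: 255 - (255-97)×(255-41)/255 = 255 - 33812/255 ≈ 255 - 132.596 = 122.404 → 122
G: 255 - (255-210)×(255-59)/255 = 255 - 8820/255 ≈ 255 - 34.588 = 220.412 → 220
B: 255 - (255-14)×(255-253)/255 = 255 - 482/255 ≈ 255 - 1.890 = 253.110 → 253
= RGB(122, 220, 253)


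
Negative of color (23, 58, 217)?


Invert: (255-R, 255-G, 255-B)
R: 255-23 = 232
G: 255-58 = 197
B: 255-217 = 38
= RGB(232, 197, 38)


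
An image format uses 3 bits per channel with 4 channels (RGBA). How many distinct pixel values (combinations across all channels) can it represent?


Total bits = 3 bits/channel × 4 channels = 12 bits
Distinct pixel values = 2^12
= 4,096 pixel values


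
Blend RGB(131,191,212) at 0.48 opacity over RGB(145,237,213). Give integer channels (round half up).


C = α×F + (1-α)×B, with 1-α = 0.52
R: 0.48×131 + 0.52×145 = 62.88 + 75.40 = 138.28 → 138
G: 0.48×191 + 0.52×237 = 91.68 + 123.24 = 214.92 → 215
B: 0.48×212 + 0.52×213 = 101.76 + 110.76 = 212.52 → 213
= RGB(138, 215, 213)


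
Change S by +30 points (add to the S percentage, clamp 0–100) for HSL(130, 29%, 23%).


Original S = 29%
Adjustment = +30 percentage points
New S = 29 + (30) = 59
Clamp to [0, 100] → 59
= HSL(130°, 59%, 23%)


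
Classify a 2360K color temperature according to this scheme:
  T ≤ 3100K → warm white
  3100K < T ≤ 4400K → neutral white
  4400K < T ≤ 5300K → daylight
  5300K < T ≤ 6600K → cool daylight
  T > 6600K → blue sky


Temperature: 2360K
2360K ≤ 3100K → warm white
Classification: warm white


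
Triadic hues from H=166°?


Triadic: equally spaced at 120° intervals
H1 = 166°
H2 = (166 + 120) mod 360 = 286°
H3 = (166 + 240) mod 360 = 46°
Triadic = 166°, 286°, 46°


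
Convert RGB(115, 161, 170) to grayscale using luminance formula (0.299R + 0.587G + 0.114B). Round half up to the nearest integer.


Gray = 0.299×R + 0.587×G + 0.114×B
Gray = 0.299×115 + 0.587×161 + 0.114×170
Gray = 34.385 + 94.507 + 19.380
Gray = 148.272 → round half up → 148
Gray = 148


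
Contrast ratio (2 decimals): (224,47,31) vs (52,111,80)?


Linearize each sRGB channel c=v/255: c/12.92 if c ≤ 0.04045 else ((c+0.055)/1.055)^2.4
L = 0.2126×R_lin + 0.7152×G_lin + 0.0722×B_lin
Color 1 (224,47,31):
  R=224: 224/255≈0.8784 > 0.04045 → ((0.8784+0.055)/1.055)^2.4 ≈ 0.74540
  G=47: 47/255≈0.1843 > 0.04045 → ((0.1843+0.055)/1.055)^2.4 ≈ 0.02843
  B=31: 31/255≈0.1216 > 0.04045 → ((0.1216+0.055)/1.055)^2.4 ≈ 0.01370
  L1 = 0.2126×0.74540 + 0.7152×0.02843 + 0.0722×0.01370 ≈ 0.17979
Color 2 (52,111,80):
  R=52: 52/255≈0.2039 > 0.04045 → ((0.2039+0.055)/1.055)^2.4 ≈ 0.03434
  G=111: 111/255≈0.4353 > 0.04045 → ((0.4353+0.055)/1.055)^2.4 ≈ 0.15896
  B=80: 80/255≈0.3137 > 0.04045 → ((0.3137+0.055)/1.055)^2.4 ≈ 0.08022
  L2 = 0.2126×0.03434 + 0.7152×0.15896 + 0.0722×0.08022 ≈ 0.12678
Lighter = 0.17979, Darker = 0.12678
Ratio = (L_lighter + 0.05) / (L_darker + 0.05)
Ratio = (0.17979 + 0.05) / (0.12678 + 0.05) = 0.22979 / 0.17678 ≈ 1.2999
Ratio ≈ 1.30:1


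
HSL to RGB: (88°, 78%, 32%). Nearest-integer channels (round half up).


H=88°, S=0.78, L=0.32
C = (1-|2L-1|)×S = (1-|-0.36|)×0.78 = 0.4992
H' = H/60 = 88/60 ≈ 1.4667; X = C×(1-|H' mod 2 - 1|) = 0.26624
m = L - C/2 = 0.32 - 0.2496 = 0.0704
Sector ⌊H'⌋ = 1 → (R',G',B') = (0.26624, 0.4992, 0.0)
RGB = ((R'+m)×255, (G'+m)×255, (B'+m)×255) = (85.8432, 145.248, 17.952)
Round half up → RGB(86, 145, 18)


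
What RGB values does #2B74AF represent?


2B → 43 (R)
74 → 116 (G)
AF → 175 (B)
= RGB(43, 116, 175)


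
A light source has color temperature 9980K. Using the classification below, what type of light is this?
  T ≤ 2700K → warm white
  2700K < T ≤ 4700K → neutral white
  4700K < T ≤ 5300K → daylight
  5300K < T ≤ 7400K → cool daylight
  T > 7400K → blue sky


Temperature: 9980K
9980K > 7400K → blue sky
Classification: blue sky


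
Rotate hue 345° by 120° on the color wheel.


New hue = (H + rotation) mod 360
New hue = (345 + 120) mod 360
= 465 mod 360
= 105°


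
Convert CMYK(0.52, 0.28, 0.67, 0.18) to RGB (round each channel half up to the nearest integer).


R = 255 × (1-C) × (1-K) = 255 × 0.48 × 0.82 = 100.368 → 100
G = 255 × (1-M) × (1-K) = 255 × 0.72 × 0.82 = 150.552 → 151
B = 255 × (1-Y) × (1-K) = 255 × 0.33 × 0.82 = 69.003 → 69
= RGB(100, 151, 69)


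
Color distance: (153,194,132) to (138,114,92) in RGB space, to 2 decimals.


d = √[(R₁-R₂)² + (G₁-G₂)² + (B₁-B₂)²]
d = √[(153-138)² + (194-114)² + (132-92)²]
d = √[225 + 6400 + 1600]
d = √8225
d ≈ 90.69


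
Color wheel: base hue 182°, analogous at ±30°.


Base hue: 182°
Left analog: (182 - 30) mod 360 = 152°
Right analog: (182 + 30) mod 360 = 212°
Analogous hues = 152° and 212°


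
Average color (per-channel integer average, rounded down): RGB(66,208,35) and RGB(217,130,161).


Midpoint: each channel = ⌊(C₁+C₂)/2⌋
R: ⌊(66+217)/2⌋ = 141
G: ⌊(208+130)/2⌋ = 169
B: ⌊(35+161)/2⌋ = 98
= RGB(141, 169, 98)


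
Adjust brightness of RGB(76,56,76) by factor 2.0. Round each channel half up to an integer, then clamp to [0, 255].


Multiply each channel by 2.0, round half up, clamp to [0, 255]
R: 76×2.0 = 152
G: 56×2.0 = 112
B: 76×2.0 = 152
= RGB(152, 112, 152)


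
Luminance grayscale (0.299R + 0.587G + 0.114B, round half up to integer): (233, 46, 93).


Gray = 0.299×R + 0.587×G + 0.114×B
Gray = 0.299×233 + 0.587×46 + 0.114×93
Gray = 69.667 + 27.002 + 10.602
Gray = 107.271 → round half up → 107
Gray = 107


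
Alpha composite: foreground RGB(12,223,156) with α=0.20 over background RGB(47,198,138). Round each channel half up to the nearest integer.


C = α×F + (1-α)×B, with 1-α = 0.80
R: 0.20×12 + 0.80×47 = 2.40 + 37.60 = 40.00 → 40
G: 0.20×223 + 0.80×198 = 44.60 + 158.40 = 203.00 → 203
B: 0.20×156 + 0.80×138 = 31.20 + 110.40 = 141.60 → 142
= RGB(40, 203, 142)


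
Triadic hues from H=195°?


Triadic: equally spaced at 120° intervals
H1 = 195°
H2 = (195 + 120) mod 360 = 315°
H3 = (195 + 240) mod 360 = 75°
Triadic = 195°, 315°, 75°


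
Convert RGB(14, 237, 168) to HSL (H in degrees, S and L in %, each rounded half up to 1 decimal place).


Normalize: R'=14/255≈0.0549, G'=237/255≈0.9294, B'=168/255≈0.6588
Max=237/255, Min=14/255, Δ=Max-Min=223/255
L = (Max+Min)/2 = (237+14)/510 = 251/510 = 0.49215… → L = 49.2%
L ≤ 0.5 → S = Δ/(Max+Min) = 223/(237+14) = 223/251 = 0.88844… → S = 88.8%
(the 1/255 factors cancel in S and H, so raw channel differences can be used)
Max is G' → H = 60 × ((B-R)/Δ + 2) = 60 × ((168-14)/223 + 2)
  154/223 + 2 = 0.6905… + 2 = 2.6905…
  H = 60 × 2.6905… = 161.434…° → H = 161.4°
= HSL(161.4°, 88.8%, 49.2%)


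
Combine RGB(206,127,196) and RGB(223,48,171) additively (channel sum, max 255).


Additive: each channel = min(255, C₁+C₂)
R: 206+223 = 429 → 255
G: 127+48 = 175 → 175
B: 196+171 = 367 → 255
= RGB(255, 175, 255)


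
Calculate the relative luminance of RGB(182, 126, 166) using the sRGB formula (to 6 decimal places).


Linearize each channel (sRGB transfer function): c = v/255; c_lin = c/12.92 if c ≤ 0.04045, else ((c+0.055)/1.055)^2.4
  R: 182/255 ≈ 0.713725 > 0.04045 → ((0.713725+0.055)/1.055)^2.4 ≈ 0.467784
  G: 126/255 ≈ 0.494118 > 0.04045 → ((0.494118+0.055)/1.055)^2.4 ≈ 0.208637
  B: 166/255 ≈ 0.650980 > 0.04045 → ((0.650980+0.055)/1.055)^2.4 ≈ 0.381326
R_lin = 0.467784, G_lin = 0.208637, B_lin = 0.381326
L = 0.2126×R + 0.7152×G + 0.0722×B
L = 0.2126×0.467784 + 0.7152×0.208637 + 0.0722×0.381326
L ≈ 0.276200


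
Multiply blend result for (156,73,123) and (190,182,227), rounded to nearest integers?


Multiply: C = A×B/255, rounded to nearest integer
R: 156×190/255 = 29640/255 ≈ 116.235 → 116
G: 73×182/255 = 13286/255 ≈ 52.102 → 52
B: 123×227/255 = 27921/255 ≈ 109.494 → 109
= RGB(116, 52, 109)


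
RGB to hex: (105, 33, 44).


R = 105 → 69 (hex)
G = 33 → 21 (hex)
B = 44 → 2C (hex)
Hex = #69212C


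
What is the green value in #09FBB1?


Color: #09FBB1
R = 09 = 9
G = FB = 251
B = B1 = 177
Green = 251


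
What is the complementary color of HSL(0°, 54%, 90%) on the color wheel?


Complement = opposite side of color wheel = hue + 180°
H' = (0 + 180) mod 360 = 180°
S and L unchanged.
= HSL(180°, 54%, 90%)


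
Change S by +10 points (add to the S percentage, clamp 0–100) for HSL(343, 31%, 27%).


Original S = 31%
Adjustment = +10 percentage points
New S = 31 + (10) = 41
Clamp to [0, 100] → 41
= HSL(343°, 41%, 27%)


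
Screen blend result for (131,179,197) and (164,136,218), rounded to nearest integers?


Screen: C = 255 - (255-A)×(255-B)/255, rounded to nearest integer
R: 255 - (255-131)×(255-164)/255 = 255 - 11284/255 ≈ 255 - 44.251 = 210.749 → 211
G: 255 - (255-179)×(255-136)/255 = 255 - 9044/255 ≈ 255 - 35.467 = 219.533 → 220
B: 255 - (255-197)×(255-218)/255 = 255 - 2146/255 ≈ 255 - 8.416 = 246.584 → 247
= RGB(211, 220, 247)


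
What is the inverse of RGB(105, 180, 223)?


Invert: (255-R, 255-G, 255-B)
R: 255-105 = 150
G: 255-180 = 75
B: 255-223 = 32
= RGB(150, 75, 32)


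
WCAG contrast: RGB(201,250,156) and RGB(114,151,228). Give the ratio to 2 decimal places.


Linearize each sRGB channel c=v/255: c/12.92 if c ≤ 0.04045 else ((c+0.055)/1.055)^2.4
L = 0.2126×R_lin + 0.7152×G_lin + 0.0722×B_lin
Color 1 (201,250,156):
  R=201: 201/255≈0.7882 > 0.04045 → ((0.7882+0.055)/1.055)^2.4 ≈ 0.58408
  G=250: 250/255≈0.9804 > 0.04045 → ((0.9804+0.055)/1.055)^2.4 ≈ 0.95597
  B=156: 156/255≈0.6118 > 0.04045 → ((0.6118+0.055)/1.055)^2.4 ≈ 0.33245
  L1 = 0.2126×0.58408 + 0.7152×0.95597 + 0.0722×0.33245 ≈ 0.83189
Color 2 (114,151,228):
  R=114: 114/255≈0.4471 > 0.04045 → ((0.4471+0.055)/1.055)^2.4 ≈ 0.16827
  G=151: 151/255≈0.5922 > 0.04045 → ((0.5922+0.055)/1.055)^2.4 ≈ 0.30947
  B=228: 228/255≈0.8941 > 0.04045 → ((0.8941+0.055)/1.055)^2.4 ≈ 0.77582
  L2 = 0.2126×0.16827 + 0.7152×0.30947 + 0.0722×0.77582 ≈ 0.31312
Lighter = 0.83189, Darker = 0.31312
Ratio = (L_lighter + 0.05) / (L_darker + 0.05)
Ratio = (0.83189 + 0.05) / (0.31312 + 0.05) = 0.88189 / 0.36312 ≈ 2.4286
Ratio ≈ 2.43:1


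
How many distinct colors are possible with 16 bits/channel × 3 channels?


Total bits = 16 bits/channel × 3 channels = 48 bits
Distinct colors = 2^48
= 281,474,976,710,656 colors


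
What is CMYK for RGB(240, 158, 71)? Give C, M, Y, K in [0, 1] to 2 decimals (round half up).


R'=240/255≈0.9412, G'=158/255≈0.6196, B'=71/255≈0.2784
K = 1 - max(R',G',B') = 1 - 240/255 = 15/255 = 0.05882… → 0.06
(1-R'-K)/(1-K) simplifies to (max-R)/max with max = 240:
C = (240-240)/240 = 0/240 = 0 → 0.00
M = (240-158)/240 = 82/240 = 0.34166… → 0.34
Y = (240-71)/240 = 169/240 = 0.70416… → 0.70
= CMYK(0.00, 0.34, 0.70, 0.06)


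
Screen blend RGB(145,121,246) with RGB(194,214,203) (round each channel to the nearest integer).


Screen: C = 255 - (255-A)×(255-B)/255, rounded to nearest integer
R: 255 - (255-145)×(255-194)/255 = 255 - 6710/255 ≈ 255 - 26.314 = 228.686 → 229
G: 255 - (255-121)×(255-214)/255 = 255 - 5494/255 ≈ 255 - 21.545 = 233.455 → 233
B: 255 - (255-246)×(255-203)/255 = 255 - 468/255 ≈ 255 - 1.835 = 253.165 → 253
= RGB(229, 233, 253)


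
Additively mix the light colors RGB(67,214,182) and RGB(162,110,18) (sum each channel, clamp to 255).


Additive: each channel = min(255, C₁+C₂)
R: 67+162 = 229 → 229
G: 214+110 = 324 → 255
B: 182+18 = 200 → 200
= RGB(229, 255, 200)


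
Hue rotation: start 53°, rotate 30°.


New hue = (H + rotation) mod 360
New hue = (53 + 30) mod 360
= 83 mod 360
= 83°


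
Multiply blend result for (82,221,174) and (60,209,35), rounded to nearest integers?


Multiply: C = A×B/255, rounded to nearest integer
R: 82×60/255 = 4920/255 ≈ 19.294 → 19
G: 221×209/255 = 46189/255 ≈ 181.133 → 181
B: 174×35/255 = 6090/255 ≈ 23.882 → 24
= RGB(19, 181, 24)


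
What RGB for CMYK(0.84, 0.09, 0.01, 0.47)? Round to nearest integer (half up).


R = 255 × (1-C) × (1-K) = 255 × 0.16 × 0.53 = 21.624 → 22
G = 255 × (1-M) × (1-K) = 255 × 0.91 × 0.53 = 122.9865 → 123
B = 255 × (1-Y) × (1-K) = 255 × 0.99 × 0.53 = 133.7985 → 134
= RGB(22, 123, 134)


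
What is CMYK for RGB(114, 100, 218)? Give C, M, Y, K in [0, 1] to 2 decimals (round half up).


R'=114/255≈0.4471, G'=100/255≈0.3922, B'=218/255≈0.8549
K = 1 - max(R',G',B') = 1 - 218/255 = 37/255 = 0.14509… → 0.15
(1-R'-K)/(1-K) simplifies to (max-R)/max with max = 218:
C = (218-114)/218 = 104/218 = 0.47706… → 0.48
M = (218-100)/218 = 118/218 = 0.54128… → 0.54
Y = (218-218)/218 = 0/218 = 0 → 0.00
= CMYK(0.48, 0.54, 0.00, 0.15)


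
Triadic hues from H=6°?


Triadic: equally spaced at 120° intervals
H1 = 6°
H2 = (6 + 120) mod 360 = 126°
H3 = (6 + 240) mod 360 = 246°
Triadic = 6°, 126°, 246°


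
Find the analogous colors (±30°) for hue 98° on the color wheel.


Base hue: 98°
Left analog: (98 - 30) mod 360 = 68°
Right analog: (98 + 30) mod 360 = 128°
Analogous hues = 68° and 128°


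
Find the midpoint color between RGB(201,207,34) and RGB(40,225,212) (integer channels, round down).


Midpoint: each channel = ⌊(C₁+C₂)/2⌋
R: ⌊(201+40)/2⌋ = 120
G: ⌊(207+225)/2⌋ = 216
B: ⌊(34+212)/2⌋ = 123
= RGB(120, 216, 123)
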